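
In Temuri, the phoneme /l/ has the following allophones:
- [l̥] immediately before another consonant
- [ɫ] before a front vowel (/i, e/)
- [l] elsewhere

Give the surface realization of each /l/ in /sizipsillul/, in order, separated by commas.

Occurrence 1 (position 8): immediately before another consonant → [l̥].
Occurrence 2 (position 9): no conditioning environment matches → elsewhere allophone [l].
Occurrence 3 (position 11): no conditioning environment matches → elsewhere allophone [l].

[l̥], [l], [l]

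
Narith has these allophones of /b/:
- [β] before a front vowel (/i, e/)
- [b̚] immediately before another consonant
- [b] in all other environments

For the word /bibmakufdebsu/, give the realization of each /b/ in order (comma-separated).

[β], [b̚], [b̚]

Occurrence 1 (position 1): before a front vowel (/i, e/) → [β].
Occurrence 2 (position 3): immediately before another consonant → [b̚].
Occurrence 3 (position 11): immediately before another consonant → [b̚].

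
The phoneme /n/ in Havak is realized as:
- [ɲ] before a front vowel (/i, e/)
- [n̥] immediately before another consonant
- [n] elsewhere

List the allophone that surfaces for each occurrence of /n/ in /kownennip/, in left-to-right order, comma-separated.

Occurrence 1 (position 4): before a front vowel (/i, e/) → [ɲ].
Occurrence 2 (position 6): immediately before another consonant → [n̥].
Occurrence 3 (position 7): before a front vowel (/i, e/) → [ɲ].

[ɲ], [n̥], [ɲ]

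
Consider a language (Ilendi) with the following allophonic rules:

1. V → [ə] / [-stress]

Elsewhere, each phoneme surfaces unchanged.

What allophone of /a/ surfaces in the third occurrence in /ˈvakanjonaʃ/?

[ə]

/a/ — between /n/ and /ʃ/, in an unstressed syllable — surfaces as [ə] (rule 1).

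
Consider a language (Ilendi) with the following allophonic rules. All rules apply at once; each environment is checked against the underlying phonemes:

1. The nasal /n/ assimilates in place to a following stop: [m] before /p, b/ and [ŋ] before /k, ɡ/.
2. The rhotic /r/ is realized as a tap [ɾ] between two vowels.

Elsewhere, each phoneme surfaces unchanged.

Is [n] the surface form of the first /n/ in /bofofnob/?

Yes

/n/ (between /f/ and /o/) fails the environment for rule 1, so it stays [n].
The actual realization is [n], which matches [n].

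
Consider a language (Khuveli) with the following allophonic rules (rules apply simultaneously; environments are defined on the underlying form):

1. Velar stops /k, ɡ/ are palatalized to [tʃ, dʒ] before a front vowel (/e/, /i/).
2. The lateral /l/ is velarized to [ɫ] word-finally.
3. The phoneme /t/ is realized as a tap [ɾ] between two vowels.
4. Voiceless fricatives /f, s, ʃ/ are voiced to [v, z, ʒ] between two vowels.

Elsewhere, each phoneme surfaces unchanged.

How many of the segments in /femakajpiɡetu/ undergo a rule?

Segments that undergo a rule: /ɡ/ → [dʒ] (rule 1); /t/ → [ɾ] (rule 3).
All other segments surface unchanged.

2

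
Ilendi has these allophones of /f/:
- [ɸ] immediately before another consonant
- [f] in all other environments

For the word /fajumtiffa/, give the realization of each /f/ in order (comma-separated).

[f], [ɸ], [f]

Occurrence 1 (position 1): no conditioning environment matches → elsewhere allophone [f].
Occurrence 2 (position 8): immediately before another consonant → [ɸ].
Occurrence 3 (position 9): no conditioning environment matches → elsewhere allophone [f].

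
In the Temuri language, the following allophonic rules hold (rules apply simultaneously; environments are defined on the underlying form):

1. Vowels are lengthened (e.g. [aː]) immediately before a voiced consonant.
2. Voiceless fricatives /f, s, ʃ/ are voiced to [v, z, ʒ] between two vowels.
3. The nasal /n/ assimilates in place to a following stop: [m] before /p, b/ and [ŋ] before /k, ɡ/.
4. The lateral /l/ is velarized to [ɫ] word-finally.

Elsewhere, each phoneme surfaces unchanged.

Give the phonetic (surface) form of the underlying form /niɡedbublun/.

/n/ — word-initial; rule 3 does not apply here → [n].
/i/ (between /n/ and /ɡ/): before a voiced consonant, so rule 1 applies → [iː].
/ɡ/ — not in any rule's target class → [ɡ].
/e/ (between /ɡ/ and /d/) occurs before a voiced consonant → [eː] by rule 1.
/d/ — not in any rule's target class → [d].
/b/ stays [b].
/u/ (between /b/ and /b/): before a voiced consonant, so rule 1 applies → [uː].
/b/ (between /u/ and /l/) is unaffected → [b].
/l/ (between /b/ and /u/): rule 4 targets it, but not word-finally → unchanged [l].
/u/ meets the environment for rule 1 (before a voiced consonant) → [uː].
/n/ — word-final; rule 3 does not apply here → [n].

[niːɡeːdbuːbluːn]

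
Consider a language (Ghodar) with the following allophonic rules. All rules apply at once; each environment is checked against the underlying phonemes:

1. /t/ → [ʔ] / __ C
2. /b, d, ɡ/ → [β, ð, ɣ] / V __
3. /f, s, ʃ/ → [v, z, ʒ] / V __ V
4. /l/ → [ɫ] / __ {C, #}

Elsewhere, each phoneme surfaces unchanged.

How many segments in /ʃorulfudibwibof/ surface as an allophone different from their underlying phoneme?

4

Segments that undergo a rule: /l/ → [ɫ] (rule 4); /d/ → [ð] (rule 2); /b/ → [β] (rule 2); /b/ → [β] (rule 2).
All other segments surface unchanged.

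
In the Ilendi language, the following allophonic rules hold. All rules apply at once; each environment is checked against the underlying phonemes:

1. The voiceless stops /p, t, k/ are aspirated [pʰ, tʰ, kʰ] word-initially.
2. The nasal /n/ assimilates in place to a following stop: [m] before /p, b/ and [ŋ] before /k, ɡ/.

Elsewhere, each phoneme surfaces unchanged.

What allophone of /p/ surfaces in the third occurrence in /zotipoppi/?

[p]

/p/ (between /p/ and /i/) is in the target of rule 1 but the environment (word-initially) is not met → [p].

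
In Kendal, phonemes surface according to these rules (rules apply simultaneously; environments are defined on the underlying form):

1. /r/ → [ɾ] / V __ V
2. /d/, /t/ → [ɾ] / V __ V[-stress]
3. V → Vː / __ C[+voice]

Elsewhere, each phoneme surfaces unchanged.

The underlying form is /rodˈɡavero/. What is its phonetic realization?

/r/ (word-initial) is in the target of rule 1 but the environment (between two vowels) is not met → [r].
Rule 3 applies to /o/ (between /r/ and /d/: before a voiced consonant) → [oː].
/d/ (between /o/ and /ɡ/): rule 2 targets it, but not between a vowel and a following unstressed vowel → unchanged [d].
/ɡ/ — not in any rule's target class → [ɡ].
Rule 3 applies to /a/ (between /ɡ/ and /v/: before a voiced consonant) → [aː].
/v/ stays [v].
Rule 3 applies to /e/ (between /v/ and /r/: before a voiced consonant) → [eː].
Rule 1 applies to /r/ (between /e/ and /o/: between two vowels) → [ɾ].
/o/ (word-final) fails the environment for rule 3, so it stays [o].

[roːdˈɡaːveːɾo]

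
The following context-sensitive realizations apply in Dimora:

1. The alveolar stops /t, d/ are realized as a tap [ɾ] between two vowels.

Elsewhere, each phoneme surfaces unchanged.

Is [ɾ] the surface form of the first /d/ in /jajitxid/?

No

/d/ (word-final) is in the target of rule 1 but the environment (between two vowels) is not met → [d].
The actual realization is [d], not [ɾ].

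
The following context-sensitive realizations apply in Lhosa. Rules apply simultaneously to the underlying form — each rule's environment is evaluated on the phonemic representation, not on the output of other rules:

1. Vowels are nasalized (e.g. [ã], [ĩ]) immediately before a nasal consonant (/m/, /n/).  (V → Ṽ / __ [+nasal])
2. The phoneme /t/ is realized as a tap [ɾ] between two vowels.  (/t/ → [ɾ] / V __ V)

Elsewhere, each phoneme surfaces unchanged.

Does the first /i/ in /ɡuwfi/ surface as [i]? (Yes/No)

Yes

/i/ (word-final) fails the environment for rule 1, so it stays [i].
The actual realization is [i], which matches [i].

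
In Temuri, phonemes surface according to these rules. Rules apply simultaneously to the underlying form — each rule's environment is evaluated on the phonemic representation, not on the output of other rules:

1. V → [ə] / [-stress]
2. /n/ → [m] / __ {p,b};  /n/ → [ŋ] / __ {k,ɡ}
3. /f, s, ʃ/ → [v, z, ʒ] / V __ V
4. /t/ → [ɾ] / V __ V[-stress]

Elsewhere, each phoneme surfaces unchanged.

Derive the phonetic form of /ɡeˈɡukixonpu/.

[ɡəˈɡukəxəmpə]

/ɡ/ — not in any rule's target class → [ɡ].
/e/ meets the environment for rule 1 (in an unstressed syllable) → [ə].
/ɡ/ stays [ɡ].
/u/ (between /ɡ/ and /k/) is in the target of rule 1 but the environment (in an unstressed syllable) is not met → [u].
/k/ (between /u/ and /i/): no rule targets it → [k].
/i/ (between /k/ and /x/) occurs in an unstressed syllable → [ə] by rule 1.
/x/ (between /i/ and /o/) is unaffected → [x].
/o/ meets the environment for rule 1 (in an unstressed syllable) → [ə].
/n/ (between /o/ and /p/): before a labial or velar stop, so rule 2 applies → [m].
/p/ stays [p].
/u/ — word-final, in an unstressed syllable — surfaces as [ə] (rule 1).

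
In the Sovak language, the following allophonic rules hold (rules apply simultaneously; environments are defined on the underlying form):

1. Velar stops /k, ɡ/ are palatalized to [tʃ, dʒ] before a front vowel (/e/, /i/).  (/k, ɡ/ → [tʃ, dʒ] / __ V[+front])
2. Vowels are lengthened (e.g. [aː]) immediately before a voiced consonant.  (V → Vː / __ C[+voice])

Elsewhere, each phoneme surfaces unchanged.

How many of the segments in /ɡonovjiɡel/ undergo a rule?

Segments that undergo a rule: /o/ → [oː] (rule 2); /o/ → [oː] (rule 2); /i/ → [iː] (rule 2); /ɡ/ → [dʒ] (rule 1); /e/ → [eː] (rule 2).
All other segments surface unchanged.

5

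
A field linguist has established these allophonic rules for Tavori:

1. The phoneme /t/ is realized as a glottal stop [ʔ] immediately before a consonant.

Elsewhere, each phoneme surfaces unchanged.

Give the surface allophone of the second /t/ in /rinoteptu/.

[t]

/t/ (between /p/ and /u/): rule 1 targets it, but not immediately before a consonant → unchanged [t].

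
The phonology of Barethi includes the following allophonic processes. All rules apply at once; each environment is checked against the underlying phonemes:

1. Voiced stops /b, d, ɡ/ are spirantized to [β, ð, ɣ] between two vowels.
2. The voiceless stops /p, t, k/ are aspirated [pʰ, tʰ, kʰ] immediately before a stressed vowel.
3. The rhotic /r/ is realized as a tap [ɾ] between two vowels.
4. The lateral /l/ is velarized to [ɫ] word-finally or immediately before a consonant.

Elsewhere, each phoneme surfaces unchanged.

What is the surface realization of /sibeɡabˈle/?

[siβeɣabˈle]

/s/ (word-initial): no rule targets it → [s].
/i/ stays [i].
Rule 1 applies to /b/ (between /i/ and /e/: between two vowels) → [β].
/e/ — not in any rule's target class → [e].
Rule 1 applies to /ɡ/ (between /e/ and /a/: between two vowels) → [ɣ].
/a/ (between /ɡ/ and /b/) is unaffected → [a].
/b/ (between /a/ and /l/): rule 1 targets it, but not between two vowels → unchanged [b].
/l/ — between /b/ and /e/; rule 4 does not apply here → [l].
/e/ — not in any rule's target class → [e].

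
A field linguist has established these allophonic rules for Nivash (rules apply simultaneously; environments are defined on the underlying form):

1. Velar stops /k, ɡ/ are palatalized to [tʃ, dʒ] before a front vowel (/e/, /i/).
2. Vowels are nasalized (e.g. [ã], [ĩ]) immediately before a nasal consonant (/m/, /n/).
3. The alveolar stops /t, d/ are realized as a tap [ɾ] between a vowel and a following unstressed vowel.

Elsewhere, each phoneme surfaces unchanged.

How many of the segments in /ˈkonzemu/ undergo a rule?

Segments that undergo a rule: /o/ → [õ] (rule 2); /e/ → [ẽ] (rule 2).
All other segments surface unchanged.

2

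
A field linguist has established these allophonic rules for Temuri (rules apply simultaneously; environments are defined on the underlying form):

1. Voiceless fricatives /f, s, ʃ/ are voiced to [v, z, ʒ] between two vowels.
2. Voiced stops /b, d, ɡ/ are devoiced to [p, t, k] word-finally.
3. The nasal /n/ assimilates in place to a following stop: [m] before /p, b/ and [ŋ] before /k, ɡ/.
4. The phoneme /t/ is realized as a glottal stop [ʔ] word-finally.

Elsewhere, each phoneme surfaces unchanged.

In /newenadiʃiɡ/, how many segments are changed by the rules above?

Segments that undergo a rule: /ʃ/ → [ʒ] (rule 1); /ɡ/ → [k] (rule 2).
All other segments surface unchanged.

2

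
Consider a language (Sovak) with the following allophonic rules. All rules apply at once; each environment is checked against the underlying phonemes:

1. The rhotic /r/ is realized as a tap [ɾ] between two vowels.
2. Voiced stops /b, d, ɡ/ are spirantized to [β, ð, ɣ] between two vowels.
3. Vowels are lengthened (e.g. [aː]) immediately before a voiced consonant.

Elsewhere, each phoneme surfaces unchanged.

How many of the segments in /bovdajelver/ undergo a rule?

Segments that undergo a rule: /o/ → [oː] (rule 3); /a/ → [aː] (rule 3); /e/ → [eː] (rule 3); /e/ → [eː] (rule 3).
All other segments surface unchanged.

4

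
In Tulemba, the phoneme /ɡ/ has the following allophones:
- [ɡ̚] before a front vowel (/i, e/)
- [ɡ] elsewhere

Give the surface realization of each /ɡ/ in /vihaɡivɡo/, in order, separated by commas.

Occurrence 1 (position 5): before a front vowel (/i, e/) → [ɡ̚].
Occurrence 2 (position 8): no conditioning environment matches → elsewhere allophone [ɡ].

[ɡ̚], [ɡ]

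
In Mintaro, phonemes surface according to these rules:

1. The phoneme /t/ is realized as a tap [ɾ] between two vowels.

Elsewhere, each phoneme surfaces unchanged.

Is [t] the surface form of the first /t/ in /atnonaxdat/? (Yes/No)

Yes

/t/ (between /a/ and /n/) fails the environment for rule 1, so it stays [t].
The actual realization is [t], which matches [t].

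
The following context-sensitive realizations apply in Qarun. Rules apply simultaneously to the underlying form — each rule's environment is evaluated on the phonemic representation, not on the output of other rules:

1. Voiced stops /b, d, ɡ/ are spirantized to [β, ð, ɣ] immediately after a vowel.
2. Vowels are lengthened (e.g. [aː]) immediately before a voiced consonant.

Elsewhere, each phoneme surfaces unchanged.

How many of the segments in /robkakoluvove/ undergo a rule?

Segments that undergo a rule: /o/ → [oː] (rule 2); /b/ → [β] (rule 1); /o/ → [oː] (rule 2); /u/ → [uː] (rule 2); /o/ → [oː] (rule 2).
All other segments surface unchanged.

5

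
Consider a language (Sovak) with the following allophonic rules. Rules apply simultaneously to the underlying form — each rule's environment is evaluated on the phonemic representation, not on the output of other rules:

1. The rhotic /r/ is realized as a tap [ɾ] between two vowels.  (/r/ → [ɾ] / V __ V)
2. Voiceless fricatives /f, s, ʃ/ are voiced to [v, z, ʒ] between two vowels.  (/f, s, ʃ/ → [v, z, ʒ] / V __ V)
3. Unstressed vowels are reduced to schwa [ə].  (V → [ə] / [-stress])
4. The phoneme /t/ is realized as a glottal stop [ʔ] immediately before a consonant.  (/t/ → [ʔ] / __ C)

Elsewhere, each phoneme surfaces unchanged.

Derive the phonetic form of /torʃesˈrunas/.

/t/ (word-initial) is in the target of rule 4 but the environment (immediately before a consonant) is not met → [t].
/o/ (between /t/ and /r/): in an unstressed syllable, so rule 3 applies → [ə].
/r/ (between /o/ and /ʃ/) is in the target of rule 1 but the environment (between two vowels) is not met → [r].
/ʃ/ (between /r/ and /e/): rule 2 targets it, but not between two vowels → unchanged [ʃ].
/e/ — between /ʃ/ and /s/, in an unstressed syllable — surfaces as [ə] (rule 3).
/s/ (between /e/ and /r/) is in the target of rule 2 but the environment (between two vowels) is not met → [s].
/r/ (between /s/ and /u/) is in the target of rule 1 but the environment (between two vowels) is not met → [r].
/u/ (between /r/ and /n/) fails the environment for rule 3, so it stays [u].
/n/ (between /u/ and /a/) is unaffected → [n].
/a/ (between /n/ and /s/) occurs in an unstressed syllable → [ə] by rule 3.
/s/ (word-final): rule 2 targets it, but not between two vowels → unchanged [s].

[tərʃəsˈrunəs]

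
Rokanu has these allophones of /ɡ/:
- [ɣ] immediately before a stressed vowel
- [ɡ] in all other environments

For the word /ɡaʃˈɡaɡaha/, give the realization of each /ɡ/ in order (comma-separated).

[ɡ], [ɣ], [ɡ]

Occurrence 1 (position 1): no conditioning environment matches → elsewhere allophone [ɡ].
Occurrence 2 (position 4): immediately before a stressed vowel → [ɣ].
Occurrence 3 (position 6): no conditioning environment matches → elsewhere allophone [ɡ].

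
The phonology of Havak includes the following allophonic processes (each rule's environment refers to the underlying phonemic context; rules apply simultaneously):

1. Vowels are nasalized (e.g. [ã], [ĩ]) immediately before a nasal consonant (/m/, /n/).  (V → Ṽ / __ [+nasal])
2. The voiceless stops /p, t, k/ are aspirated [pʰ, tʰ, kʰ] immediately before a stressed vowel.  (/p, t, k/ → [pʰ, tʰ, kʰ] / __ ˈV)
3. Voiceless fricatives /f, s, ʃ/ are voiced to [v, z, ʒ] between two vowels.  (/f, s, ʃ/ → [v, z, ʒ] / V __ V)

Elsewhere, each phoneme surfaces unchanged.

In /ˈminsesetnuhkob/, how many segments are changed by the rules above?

2

Segments that undergo a rule: /i/ → [ĩ] (rule 1); /s/ → [z] (rule 3).
All other segments surface unchanged.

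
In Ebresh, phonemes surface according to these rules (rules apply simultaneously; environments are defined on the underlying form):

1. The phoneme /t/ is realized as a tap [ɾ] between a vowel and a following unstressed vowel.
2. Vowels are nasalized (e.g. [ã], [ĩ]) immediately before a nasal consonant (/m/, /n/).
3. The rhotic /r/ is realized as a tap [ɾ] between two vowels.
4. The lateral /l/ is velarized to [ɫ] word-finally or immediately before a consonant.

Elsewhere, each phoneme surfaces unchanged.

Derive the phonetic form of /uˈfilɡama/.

/u/ (word-initial): rule 2 targets it, but not before a nasal consonant → unchanged [u].
/i/ (between /f/ and /l/) is in the target of rule 2 but the environment (before a nasal consonant) is not met → [i].
/l/ meets the environment for rule 4 (word-finally or immediately before a consonant) → [ɫ].
/a/ (between /ɡ/ and /m/): before a nasal consonant, so rule 2 applies → [ã].
/a/ — word-final; rule 2 does not apply here → [a].

[uˈfiɫɡãma]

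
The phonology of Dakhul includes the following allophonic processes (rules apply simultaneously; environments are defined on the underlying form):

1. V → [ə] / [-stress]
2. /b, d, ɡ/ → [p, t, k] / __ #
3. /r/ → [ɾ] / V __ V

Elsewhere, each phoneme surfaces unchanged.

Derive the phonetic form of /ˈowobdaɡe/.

/o/ (word-initial) fails the environment for rule 1, so it stays [o].
/w/ (between /o/ and /o/): no rule targets it → [w].
/o/ (between /w/ and /b/) occurs in an unstressed syllable → [ə] by rule 1.
/b/ — between /o/ and /d/; rule 2 does not apply here → [b].
/d/ (between /b/ and /a/): rule 2 targets it, but not word-finally → unchanged [d].
/a/ meets the environment for rule 1 (in an unstressed syllable) → [ə].
/ɡ/ — between /a/ and /e/; rule 2 does not apply here → [ɡ].
/e/ (word-final) occurs in an unstressed syllable → [ə] by rule 1.

[ˈowəbdəɡə]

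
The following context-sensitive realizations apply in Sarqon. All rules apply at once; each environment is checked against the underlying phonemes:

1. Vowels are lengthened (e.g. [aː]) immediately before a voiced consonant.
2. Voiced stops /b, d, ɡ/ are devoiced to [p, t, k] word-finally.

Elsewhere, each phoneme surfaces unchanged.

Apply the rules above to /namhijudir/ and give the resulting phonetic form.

[naːmhiːjuːdiːr]

/a/ meets the environment for rule 1 (before a voiced consonant) → [aː].
/i/ meets the environment for rule 1 (before a voiced consonant) → [iː].
/u/ (between /j/ and /d/) occurs before a voiced consonant → [uː] by rule 1.
/d/ (between /u/ and /i/) is in the target of rule 2 but the environment (word-finally) is not met → [d].
/i/ (between /d/ and /r/): before a voiced consonant, so rule 1 applies → [iː].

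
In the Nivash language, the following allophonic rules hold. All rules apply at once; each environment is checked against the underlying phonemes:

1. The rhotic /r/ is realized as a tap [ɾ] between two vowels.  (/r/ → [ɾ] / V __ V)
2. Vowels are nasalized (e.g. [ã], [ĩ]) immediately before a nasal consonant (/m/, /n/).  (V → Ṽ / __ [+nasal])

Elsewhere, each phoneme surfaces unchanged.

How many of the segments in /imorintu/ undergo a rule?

Segments that undergo a rule: /i/ → [ĩ] (rule 2); /r/ → [ɾ] (rule 1); /i/ → [ĩ] (rule 2).
All other segments surface unchanged.

3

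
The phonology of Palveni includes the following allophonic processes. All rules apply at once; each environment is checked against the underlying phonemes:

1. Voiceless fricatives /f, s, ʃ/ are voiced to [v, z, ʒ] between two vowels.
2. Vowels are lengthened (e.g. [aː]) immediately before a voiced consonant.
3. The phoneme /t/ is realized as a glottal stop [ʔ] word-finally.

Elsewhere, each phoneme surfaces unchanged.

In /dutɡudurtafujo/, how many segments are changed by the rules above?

4

Segments that undergo a rule: /u/ → [uː] (rule 2); /u/ → [uː] (rule 2); /f/ → [v] (rule 1); /u/ → [uː] (rule 2).
All other segments surface unchanged.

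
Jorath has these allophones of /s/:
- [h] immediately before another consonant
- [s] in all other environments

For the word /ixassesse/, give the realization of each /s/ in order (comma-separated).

[h], [s], [h], [s]

Occurrence 1 (position 4): immediately before another consonant → [h].
Occurrence 2 (position 5): no conditioning environment matches → elsewhere allophone [s].
Occurrence 3 (position 7): immediately before another consonant → [h].
Occurrence 4 (position 8): no conditioning environment matches → elsewhere allophone [s].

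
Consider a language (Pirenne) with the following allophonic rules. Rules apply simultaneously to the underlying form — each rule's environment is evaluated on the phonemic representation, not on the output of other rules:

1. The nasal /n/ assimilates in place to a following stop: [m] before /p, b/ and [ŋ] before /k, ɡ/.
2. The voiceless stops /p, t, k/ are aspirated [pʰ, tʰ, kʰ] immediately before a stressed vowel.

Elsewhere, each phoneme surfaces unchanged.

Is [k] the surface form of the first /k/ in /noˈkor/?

/k/ (between /o/ and /o/): immediately before a stressed vowel, so rule 2 applies → [kʰ].
The actual realization is [kʰ], not [k].

No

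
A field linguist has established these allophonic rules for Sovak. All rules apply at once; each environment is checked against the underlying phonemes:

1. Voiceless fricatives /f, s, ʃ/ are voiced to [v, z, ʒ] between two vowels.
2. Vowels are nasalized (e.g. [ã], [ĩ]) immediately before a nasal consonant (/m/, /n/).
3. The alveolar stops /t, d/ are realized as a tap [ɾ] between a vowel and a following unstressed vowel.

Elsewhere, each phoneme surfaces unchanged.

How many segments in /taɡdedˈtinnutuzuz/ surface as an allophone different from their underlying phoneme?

Segments that undergo a rule: /i/ → [ĩ] (rule 2); /t/ → [ɾ] (rule 3).
All other segments surface unchanged.

2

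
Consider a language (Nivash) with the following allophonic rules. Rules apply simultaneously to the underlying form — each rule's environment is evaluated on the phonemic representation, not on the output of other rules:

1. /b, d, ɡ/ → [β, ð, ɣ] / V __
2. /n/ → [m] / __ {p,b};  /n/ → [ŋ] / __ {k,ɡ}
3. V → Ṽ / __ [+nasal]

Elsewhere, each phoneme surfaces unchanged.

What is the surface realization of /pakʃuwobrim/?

[pakʃuwoβrĩm]

/p/ (word-initial): no rule targets it → [p].
/a/ (between /p/ and /k/) fails the environment for rule 3, so it stays [a].
/k/ (between /a/ and /ʃ/) is unaffected → [k].
/ʃ/ stays [ʃ].
/u/ (between /ʃ/ and /w/) fails the environment for rule 3, so it stays [u].
/w/ — not in any rule's target class → [w].
/o/ (between /w/ and /b/) fails the environment for rule 3, so it stays [o].
/b/ (between /o/ and /r/): immediately after a vowel, so rule 1 applies → [β].
/r/ — not in any rule's target class → [r].
/i/ meets the environment for rule 3 (before a nasal consonant) → [ĩ].
/m/ (word-final) is unaffected → [m].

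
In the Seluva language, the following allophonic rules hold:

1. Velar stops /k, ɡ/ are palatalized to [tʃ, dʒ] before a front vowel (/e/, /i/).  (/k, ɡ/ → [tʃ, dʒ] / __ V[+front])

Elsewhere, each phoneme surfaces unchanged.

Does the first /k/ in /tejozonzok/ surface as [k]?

/k/ (word-final) fails the environment for rule 1, so it stays [k].
The actual realization is [k], which matches [k].

Yes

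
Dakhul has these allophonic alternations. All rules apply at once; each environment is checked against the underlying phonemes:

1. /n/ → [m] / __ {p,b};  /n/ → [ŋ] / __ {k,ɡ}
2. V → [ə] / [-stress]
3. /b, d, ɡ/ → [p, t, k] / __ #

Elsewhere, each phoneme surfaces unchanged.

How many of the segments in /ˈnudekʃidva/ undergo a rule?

3

Segments that undergo a rule: /e/ → [ə] (rule 2); /i/ → [ə] (rule 2); /a/ → [ə] (rule 2).
All other segments surface unchanged.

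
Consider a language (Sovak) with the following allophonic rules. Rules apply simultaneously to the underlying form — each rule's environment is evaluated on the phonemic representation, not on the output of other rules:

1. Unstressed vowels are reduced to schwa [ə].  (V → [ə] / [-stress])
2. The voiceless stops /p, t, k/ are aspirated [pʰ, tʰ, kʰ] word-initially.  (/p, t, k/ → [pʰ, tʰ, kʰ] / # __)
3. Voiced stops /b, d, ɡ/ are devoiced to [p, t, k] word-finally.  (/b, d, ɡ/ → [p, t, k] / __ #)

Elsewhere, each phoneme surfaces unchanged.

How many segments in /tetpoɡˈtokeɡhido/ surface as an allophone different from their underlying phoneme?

Segments that undergo a rule: /t/ → [tʰ] (rule 2); /e/ → [ə] (rule 1); /o/ → [ə] (rule 1); /e/ → [ə] (rule 1); /i/ → [ə] (rule 1); /o/ → [ə] (rule 1).
All other segments surface unchanged.

6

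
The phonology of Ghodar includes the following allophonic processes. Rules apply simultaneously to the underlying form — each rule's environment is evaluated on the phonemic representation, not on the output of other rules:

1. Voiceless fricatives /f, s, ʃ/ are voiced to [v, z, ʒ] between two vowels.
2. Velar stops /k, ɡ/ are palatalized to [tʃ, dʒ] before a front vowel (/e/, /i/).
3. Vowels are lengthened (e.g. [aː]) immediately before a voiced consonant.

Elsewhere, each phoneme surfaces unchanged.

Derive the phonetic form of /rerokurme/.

[reːrokuːrme]

/r/ stays [r].
/e/ (between /r/ and /r/): before a voiced consonant, so rule 3 applies → [eː].
/r/ — not in any rule's target class → [r].
/o/ — between /r/ and /k/; rule 3 does not apply here → [o].
/k/ (between /o/ and /u/) fails the environment for rule 2, so it stays [k].
/u/ (between /k/ and /r/) occurs before a voiced consonant → [uː] by rule 3.
/r/ stays [r].
/m/ — not in any rule's target class → [m].
/e/ — word-final; rule 3 does not apply here → [e].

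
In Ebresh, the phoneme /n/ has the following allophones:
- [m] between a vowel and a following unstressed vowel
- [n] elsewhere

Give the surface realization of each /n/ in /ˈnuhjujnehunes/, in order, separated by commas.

[n], [n], [m]

Occurrence 1 (position 1): no conditioning environment matches → elsewhere allophone [n].
Occurrence 2 (position 7): no conditioning environment matches → elsewhere allophone [n].
Occurrence 3 (position 11): between a vowel and a following unstressed vowel → [m].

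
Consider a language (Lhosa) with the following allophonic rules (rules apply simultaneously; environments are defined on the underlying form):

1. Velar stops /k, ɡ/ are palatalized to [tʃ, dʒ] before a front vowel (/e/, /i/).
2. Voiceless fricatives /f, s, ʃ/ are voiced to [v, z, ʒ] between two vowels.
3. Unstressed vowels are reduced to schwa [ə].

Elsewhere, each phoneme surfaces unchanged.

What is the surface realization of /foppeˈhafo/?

[fəppəˈhavə]

/f/ (word-initial): rule 2 targets it, but not between two vowels → unchanged [f].
/o/ meets the environment for rule 3 (in an unstressed syllable) → [ə].
/p/ (between /o/ and /p/) is unaffected → [p].
/p/ — not in any rule's target class → [p].
/e/ meets the environment for rule 3 (in an unstressed syllable) → [ə].
/h/ (between /e/ and /a/): no rule targets it → [h].
/a/ — between /h/ and /f/; rule 3 does not apply here → [a].
/f/ (between /a/ and /o/): between two vowels, so rule 2 applies → [v].
/o/ — word-final, in an unstressed syllable — surfaces as [ə] (rule 3).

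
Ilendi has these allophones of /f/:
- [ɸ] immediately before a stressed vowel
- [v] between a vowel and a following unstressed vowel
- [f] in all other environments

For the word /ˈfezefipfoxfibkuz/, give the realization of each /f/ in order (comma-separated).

Occurrence 1 (position 1): immediately before a stressed vowel → [ɸ].
Occurrence 2 (position 5): between a vowel and a following unstressed vowel → [v].
Occurrence 3 (position 8): no conditioning environment matches → elsewhere allophone [f].
Occurrence 4 (position 11): no conditioning environment matches → elsewhere allophone [f].

[ɸ], [v], [f], [f]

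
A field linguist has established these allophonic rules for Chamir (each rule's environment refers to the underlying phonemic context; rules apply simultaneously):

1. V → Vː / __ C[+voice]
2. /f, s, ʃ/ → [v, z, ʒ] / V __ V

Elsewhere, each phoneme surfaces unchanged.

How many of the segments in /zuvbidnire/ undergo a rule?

3

Segments that undergo a rule: /u/ → [uː] (rule 1); /i/ → [iː] (rule 1); /i/ → [iː] (rule 1).
All other segments surface unchanged.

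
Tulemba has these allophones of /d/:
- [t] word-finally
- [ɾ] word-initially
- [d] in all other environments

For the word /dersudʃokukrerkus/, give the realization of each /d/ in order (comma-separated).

[ɾ], [d]

Occurrence 1 (position 1): word-initially → [ɾ].
Occurrence 2 (position 6): no conditioning environment matches → elsewhere allophone [d].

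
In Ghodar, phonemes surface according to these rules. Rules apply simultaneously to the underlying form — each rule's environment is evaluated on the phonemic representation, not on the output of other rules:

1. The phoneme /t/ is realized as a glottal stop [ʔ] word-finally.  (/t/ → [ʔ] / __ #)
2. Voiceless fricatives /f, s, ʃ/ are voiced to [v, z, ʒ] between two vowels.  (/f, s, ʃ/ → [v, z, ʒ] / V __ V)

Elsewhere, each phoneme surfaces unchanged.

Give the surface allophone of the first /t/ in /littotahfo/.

/t/ (between /i/ and /t/) is in the target of rule 1 but the environment (word-finally) is not met → [t].

[t]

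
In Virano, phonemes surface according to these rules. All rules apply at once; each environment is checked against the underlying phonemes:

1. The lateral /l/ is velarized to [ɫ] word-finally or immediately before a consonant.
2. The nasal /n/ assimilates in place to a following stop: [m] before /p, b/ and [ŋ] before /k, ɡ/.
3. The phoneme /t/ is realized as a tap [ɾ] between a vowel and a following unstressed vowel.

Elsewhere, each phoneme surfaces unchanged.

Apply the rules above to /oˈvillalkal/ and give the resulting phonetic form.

/o/ stays [o].
/v/ (between /o/ and /i/) is unaffected → [v].
/i/ (between /v/ and /l/) is unaffected → [i].
/l/ meets the environment for rule 1 (word-finally or immediately before a consonant) → [ɫ].
/l/ (between /l/ and /a/): rule 1 targets it, but not word-finally or immediately before a consonant → unchanged [l].
/a/ — not in any rule's target class → [a].
/l/ — between /a/ and /k/, word-finally or immediately before a consonant — surfaces as [ɫ] (rule 1).
/k/ — not in any rule's target class → [k].
/a/ — not in any rule's target class → [a].
Rule 1 applies to /l/ (word-final: word-finally or immediately before a consonant) → [ɫ].

[oˈviɫlaɫkaɫ]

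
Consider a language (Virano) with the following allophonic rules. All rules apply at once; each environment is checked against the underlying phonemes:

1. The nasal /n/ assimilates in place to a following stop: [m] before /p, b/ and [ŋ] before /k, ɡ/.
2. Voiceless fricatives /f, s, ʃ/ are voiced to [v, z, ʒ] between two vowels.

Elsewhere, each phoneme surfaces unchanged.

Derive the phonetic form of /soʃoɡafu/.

[soʒoɡavu]

/s/ (word-initial) fails the environment for rule 2, so it stays [s].
/o/ (between /s/ and /ʃ/) is unaffected → [o].
/ʃ/ — between /o/ and /o/, between two vowels — surfaces as [ʒ] (rule 2).
/o/ stays [o].
/ɡ/ — not in any rule's target class → [ɡ].
/a/ — not in any rule's target class → [a].
/f/ meets the environment for rule 2 (between two vowels) → [v].
/u/ (word-final) is unaffected → [u].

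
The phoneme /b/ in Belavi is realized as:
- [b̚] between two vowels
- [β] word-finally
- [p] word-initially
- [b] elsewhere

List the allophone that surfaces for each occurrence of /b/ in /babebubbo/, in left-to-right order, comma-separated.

[p], [b̚], [b̚], [b], [b]

Occurrence 1 (position 1): word-initially → [p].
Occurrence 2 (position 3): between two vowels → [b̚].
Occurrence 3 (position 5): between two vowels → [b̚].
Occurrence 4 (position 7): no conditioning environment matches → elsewhere allophone [b].
Occurrence 5 (position 8): no conditioning environment matches → elsewhere allophone [b].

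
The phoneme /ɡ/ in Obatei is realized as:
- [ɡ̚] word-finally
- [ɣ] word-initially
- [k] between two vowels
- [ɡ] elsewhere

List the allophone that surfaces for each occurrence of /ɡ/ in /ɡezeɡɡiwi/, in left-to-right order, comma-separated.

[ɣ], [ɡ], [ɡ]

Occurrence 1 (position 1): word-initially → [ɣ].
Occurrence 2 (position 5): no conditioning environment matches → elsewhere allophone [ɡ].
Occurrence 3 (position 6): no conditioning environment matches → elsewhere allophone [ɡ].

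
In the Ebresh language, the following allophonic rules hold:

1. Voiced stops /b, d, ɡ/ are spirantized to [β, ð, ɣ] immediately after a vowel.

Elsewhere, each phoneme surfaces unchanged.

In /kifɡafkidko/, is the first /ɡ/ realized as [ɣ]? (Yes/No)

/ɡ/ (between /f/ and /a/) fails the environment for rule 1, so it stays [ɡ].
The actual realization is [ɡ], not [ɣ].

No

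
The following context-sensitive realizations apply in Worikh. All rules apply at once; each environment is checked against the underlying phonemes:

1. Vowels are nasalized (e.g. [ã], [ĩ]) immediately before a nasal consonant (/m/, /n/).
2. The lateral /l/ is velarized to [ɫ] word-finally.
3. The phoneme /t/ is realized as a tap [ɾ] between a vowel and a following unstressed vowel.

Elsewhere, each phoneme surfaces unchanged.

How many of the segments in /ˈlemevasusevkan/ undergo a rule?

Segments that undergo a rule: /e/ → [ẽ] (rule 1); /a/ → [ã] (rule 1).
All other segments surface unchanged.

2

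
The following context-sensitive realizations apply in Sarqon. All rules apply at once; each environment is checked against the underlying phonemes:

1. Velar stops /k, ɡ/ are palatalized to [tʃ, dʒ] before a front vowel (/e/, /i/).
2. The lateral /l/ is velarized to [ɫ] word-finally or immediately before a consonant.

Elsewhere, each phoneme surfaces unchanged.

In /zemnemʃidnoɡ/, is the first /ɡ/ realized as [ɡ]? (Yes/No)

/ɡ/ (word-final) is in the target of rule 1 but the environment (before a front vowel) is not met → [ɡ].
The actual realization is [ɡ], which matches [ɡ].

Yes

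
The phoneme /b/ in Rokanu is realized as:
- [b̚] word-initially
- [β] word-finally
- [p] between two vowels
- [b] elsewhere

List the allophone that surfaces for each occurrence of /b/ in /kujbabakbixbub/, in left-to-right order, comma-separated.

[b], [p], [b], [b], [β]

Occurrence 1 (position 4): no conditioning environment matches → elsewhere allophone [b].
Occurrence 2 (position 6): between two vowels → [p].
Occurrence 3 (position 9): no conditioning environment matches → elsewhere allophone [b].
Occurrence 4 (position 12): no conditioning environment matches → elsewhere allophone [b].
Occurrence 5 (position 14): word-finally → [β].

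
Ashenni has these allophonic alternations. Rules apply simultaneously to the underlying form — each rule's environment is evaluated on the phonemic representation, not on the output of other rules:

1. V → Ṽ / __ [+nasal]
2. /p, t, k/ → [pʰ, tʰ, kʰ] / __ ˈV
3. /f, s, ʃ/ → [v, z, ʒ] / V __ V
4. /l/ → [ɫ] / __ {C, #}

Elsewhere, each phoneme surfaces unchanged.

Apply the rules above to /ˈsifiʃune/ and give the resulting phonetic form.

/s/ (word-initial) fails the environment for rule 3, so it stays [s].
/i/ (between /s/ and /f/) fails the environment for rule 1, so it stays [i].
Rule 3 applies to /f/ (between /i/ and /i/: between two vowels) → [v].
/i/ (between /f/ and /ʃ/): rule 1 targets it, but not before a nasal consonant → unchanged [i].
/ʃ/ (between /i/ and /u/): between two vowels, so rule 3 applies → [ʒ].
/u/ (between /ʃ/ and /n/): before a nasal consonant, so rule 1 applies → [ũ].
/n/ (between /u/ and /e/): no rule targets it → [n].
/e/ (word-final): rule 1 targets it, but not before a nasal consonant → unchanged [e].

[ˈsiviʒũne]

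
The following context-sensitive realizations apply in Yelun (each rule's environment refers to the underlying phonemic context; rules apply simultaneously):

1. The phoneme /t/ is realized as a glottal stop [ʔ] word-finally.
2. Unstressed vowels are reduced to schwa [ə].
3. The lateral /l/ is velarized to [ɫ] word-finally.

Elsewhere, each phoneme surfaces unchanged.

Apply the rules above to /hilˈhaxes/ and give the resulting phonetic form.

[həlˈhaxəs]

/h/ (word-initial): no rule targets it → [h].
/i/ (between /h/ and /l/) occurs in an unstressed syllable → [ə] by rule 2.
/l/ — between /i/ and /h/; rule 3 does not apply here → [l].
/h/ — not in any rule's target class → [h].
/a/ — between /h/ and /x/; rule 2 does not apply here → [a].
/x/ — not in any rule's target class → [x].
/e/ — between /x/ and /s/, in an unstressed syllable — surfaces as [ə] (rule 2).
/s/ stays [s].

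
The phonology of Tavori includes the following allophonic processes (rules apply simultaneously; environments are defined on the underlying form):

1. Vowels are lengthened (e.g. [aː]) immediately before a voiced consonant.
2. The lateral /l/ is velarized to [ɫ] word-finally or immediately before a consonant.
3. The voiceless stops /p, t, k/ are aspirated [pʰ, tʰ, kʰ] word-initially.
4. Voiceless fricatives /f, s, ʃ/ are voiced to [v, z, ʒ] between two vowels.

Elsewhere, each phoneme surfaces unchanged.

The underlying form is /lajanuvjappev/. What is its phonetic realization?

[laːjaːnuːvjappeːv]

/l/ (word-initial) is in the target of rule 2 but the environment (word-finally or immediately before a consonant) is not met → [l].
/a/ (between /l/ and /j/): before a voiced consonant, so rule 1 applies → [aː].
/a/ (between /j/ and /n/): before a voiced consonant, so rule 1 applies → [aː].
Rule 1 applies to /u/ (between /n/ and /v/: before a voiced consonant) → [uː].
/a/ (between /j/ and /p/) is in the target of rule 1 but the environment (before a voiced consonant) is not met → [a].
/p/ — between /a/ and /p/; rule 3 does not apply here → [p].
/p/ (between /p/ and /e/) fails the environment for rule 3, so it stays [p].
/e/ (between /p/ and /v/): before a voiced consonant, so rule 1 applies → [eː].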